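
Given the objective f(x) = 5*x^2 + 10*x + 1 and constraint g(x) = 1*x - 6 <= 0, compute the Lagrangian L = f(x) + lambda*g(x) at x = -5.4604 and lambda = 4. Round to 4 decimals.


Step 1: Evaluate f(x).
f(-5.4604) = 5*(-5.4604)^2 + 10*(-5.4604) + 1 = 95.4758
Step 2: Evaluate g(x).
g(-5.4604) = 1*-5.4604 - 6 = -11.4604
Step 3: Compute Lagrangian.
L = 95.4758 + 4*-11.4604 = 49.6342


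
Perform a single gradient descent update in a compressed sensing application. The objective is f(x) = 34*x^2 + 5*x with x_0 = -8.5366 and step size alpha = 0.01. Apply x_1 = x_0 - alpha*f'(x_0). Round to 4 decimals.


We compute the gradient at x_0 and apply the update.
f'(x) = 68*x + 5
f'(-8.5366) = 68*-8.5366 + 5 = -575.4888
x_1 = -8.5366 - 0.01*-575.4888 = -2.7817


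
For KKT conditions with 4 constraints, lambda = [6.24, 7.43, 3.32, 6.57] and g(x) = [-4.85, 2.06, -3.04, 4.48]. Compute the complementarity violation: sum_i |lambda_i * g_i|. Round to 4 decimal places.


KKT complementary slackness check:
lambda_1 * g_1 = 6.24 * -4.85 = -30.264
lambda_2 * g_2 = 7.43 * 2.06 = 15.3058
lambda_3 * g_3 = 3.32 * -3.04 = -10.0928
lambda_4 * g_4 = 6.57 * 4.48 = 29.4336
Total violation = 30.264 + 15.3058 + 10.0928 + 29.4336 = 85.0962


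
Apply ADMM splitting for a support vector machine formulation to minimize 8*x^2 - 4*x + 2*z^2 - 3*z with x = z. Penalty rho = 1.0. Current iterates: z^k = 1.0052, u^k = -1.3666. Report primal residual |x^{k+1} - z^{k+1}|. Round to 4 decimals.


ADMM iteration with rho = 1.0, z^k = 1.0052, u^k = -1.3666
Step 1: x-update.
Minimize 8*x^2 - 4*x + (1.0/2)*(x - 1.0052 - 1.3666)^2
FOC: (2*8 + 1.0)*x = 4 + 1.0*(1.0052 + 1.3666)
x^{k+1} = 0.3748
Step 2: z-update.
Minimize 2*z^2 - 3*z + (1.0/2)*(0.3748 - z - 1.3666)^2
FOC: (2*2 + 1.0)*z = 3 + 1.0*(0.3748 - 1.3666)
z^{k+1} = 0.4016
Step 3: u-update.
u^{k+1} = -1.3666 + 0.3748 - 0.4016 = -1.3934
Step 4: Primal residual = |0.3748 - 0.4016| = 0.0268


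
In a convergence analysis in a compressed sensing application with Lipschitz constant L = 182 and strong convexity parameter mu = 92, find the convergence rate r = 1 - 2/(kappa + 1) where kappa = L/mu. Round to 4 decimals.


Step 1: Compute the condition number.
kappa = L/mu = 182/92 = 1.9783
Step 2: Compute the convergence rate.
r = 1 - 2/(kappa + 1) = 1 - 2*mu/(L + mu) = (L - mu)/(L + mu) = 90/274 = 0.3285


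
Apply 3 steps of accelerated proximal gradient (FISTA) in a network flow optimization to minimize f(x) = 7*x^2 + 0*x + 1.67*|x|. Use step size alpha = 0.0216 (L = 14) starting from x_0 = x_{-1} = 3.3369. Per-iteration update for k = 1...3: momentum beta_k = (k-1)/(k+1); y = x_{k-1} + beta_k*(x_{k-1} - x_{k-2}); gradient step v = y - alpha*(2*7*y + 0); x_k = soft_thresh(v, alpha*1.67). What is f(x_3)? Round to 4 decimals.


FISTA on f(x) = 7*x^2 + 0*x + 1.67*|x|
L = 14, alpha = 0.0216
Iteration 1: beta = 0.0, y = 3.3369 + 0.0*(3.3369 - 3.3369) = 3.3369
  grad(y) = 46.7166, v = y - alpha*grad = 2.3278
  prox(v) = soft_thresh(2.3278, 0.0361) = 2.2917
Iteration 2: beta = 0.3333, y = 2.2917 + 0.3333*(2.2917 - 3.3369) = 1.9434
  grad(y) = 27.2071, v = y - alpha*grad = 1.3557
  prox(v) = soft_thresh(1.3557, 0.0361) = 1.3196
Iteration 3: beta = 0.5, y = 1.3196 + 0.5*(1.3196 - 2.2917) = 0.8336
  grad(y) = 11.6698, v = y - alpha*grad = 0.5815
  prox(v) = soft_thresh(0.5815, 0.0361) = 0.5454
f(x_3) = 7*0.5454^2 + 0*0.5454 + 1.67*|0.5454| = 2.9932


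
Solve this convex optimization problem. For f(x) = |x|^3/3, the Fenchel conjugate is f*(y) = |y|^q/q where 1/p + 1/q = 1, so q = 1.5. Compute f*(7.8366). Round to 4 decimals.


The conjugate exponent q satisfies 1/p + 1/q = 1.
p = 3, so q = 3/(3 - 1) = 1.5
|y|^q = 7.8366^1.5 = 21.9377
f*(7.8366) = 21.9377 / 1.5 = 14.6251


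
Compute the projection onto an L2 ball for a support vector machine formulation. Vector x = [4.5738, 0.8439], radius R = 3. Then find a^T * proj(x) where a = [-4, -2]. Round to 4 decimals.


Step 1: Compute ||x|| (intermediates to 6 decimals).
||x|| = sqrt(4.5738^2 + 0.8439^2) = 4.651001
Step 2: Project.
Since ||x|| > R, scale = R/||x|| = 3/4.651001 = 0.645022, proj(x) = scale * x
proj(x) = [2.950202, 0.544334]
Step 3: Dot product.
a^T * proj(x) = -4*2.950202 - 2*0.544334 = -12.8895


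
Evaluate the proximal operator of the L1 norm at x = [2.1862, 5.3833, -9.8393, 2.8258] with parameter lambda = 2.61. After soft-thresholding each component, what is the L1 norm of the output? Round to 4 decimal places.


Soft-thresholding with lambda = 2.61:
prox(2.1862) = sign(2.1862)*max(|2.1862| - 2.61, 0) = 0.0
prox(5.3833) = sign(5.3833)*max(|5.3833| - 2.61, 0) = 2.7733
prox(-9.8393) = sign(-9.8393)*max(|-9.8393| - 2.61, 0) = -7.2293
prox(2.8258) = sign(2.8258)*max(|2.8258| - 2.61, 0) = 0.2158
prox(x) = [0.0, 2.7733, -7.2293, 0.2158]
||prox(x)||_1 = 0.0 + 2.7733 + 7.2293 + 0.2158 = 10.2184


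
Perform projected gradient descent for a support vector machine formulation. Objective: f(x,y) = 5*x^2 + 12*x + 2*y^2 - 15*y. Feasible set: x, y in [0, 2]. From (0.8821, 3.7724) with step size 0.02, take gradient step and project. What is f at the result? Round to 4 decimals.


Step 1: Compute gradient at (0.8821, 3.7724).
grad_x = 2*5*0.8821 + 12 = 20.821
grad_y = 2*2*3.7724 - 15 = 0.0896
Step 2: Gradient step.
x_raw = 0.8821 - 0.02*20.821 = 0.4657
y_raw = 3.7724 - 0.02*0.0896 = 3.7706
Step 3: Project onto [0, 2].
x_proj = clip(0.4657) = 0.4657
y_proj = clip(3.7706) = 2.0
Step 4: Evaluate f.
f(0.4657, 2.0) = -15.3276


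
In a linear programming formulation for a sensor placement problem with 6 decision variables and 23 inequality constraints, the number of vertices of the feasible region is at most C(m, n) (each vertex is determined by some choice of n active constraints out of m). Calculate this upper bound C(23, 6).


Each vertex corresponds to some choice of n active constraints out of m, so the number of vertices is at most C(m, n) = m! / (n!(m-n)!).
m = 23, n = 6
Numerator: 23 * 22 * 21 * 20 * 19 * 18
Denominator: 6! = 720
C(23, 6) = 100947


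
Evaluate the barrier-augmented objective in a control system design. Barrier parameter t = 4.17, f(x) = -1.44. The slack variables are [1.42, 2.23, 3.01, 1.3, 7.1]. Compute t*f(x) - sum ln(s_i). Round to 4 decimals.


Step 1: Compute log-barrier.
ln values: [0.3507, 0.802, 1.1019, 0.2624, 1.9601]
phi = -(0.3507 + 0.802 + 1.1019 + 0.2624 + 1.9601) = -4.4771
Step 2: Compute augmented objective.
t*f(x) = 4.17*-1.44 = -6.0048
Total = -6.0048 - 4.4771 = -10.4819


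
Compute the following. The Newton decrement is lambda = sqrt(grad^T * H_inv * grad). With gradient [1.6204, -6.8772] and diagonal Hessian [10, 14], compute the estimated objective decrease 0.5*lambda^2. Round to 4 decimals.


Step 1: H is diagonal, so H^(-1) * g = [0.162, -0.4912].
Step 2: g^T H^(-1) g = sum_i g_i^2 / H_ii
  = (1.6204)^2/10 + (-6.8772)^2/14
  = 0.2626 + 3.3783 = 3.6408
Step 3: Objective decrease = 0.5 * g^T H^(-1) g = 1.8204


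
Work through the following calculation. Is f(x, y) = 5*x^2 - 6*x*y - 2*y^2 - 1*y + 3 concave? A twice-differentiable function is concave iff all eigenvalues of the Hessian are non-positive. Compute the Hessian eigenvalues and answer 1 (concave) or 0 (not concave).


The Hessian of f(x,y) = 5*x^2 - 6*x*y - 2*y^2 - 1*y + 3 is:
H = [[10, -6], [-6, -4]]
Trace = 10 - 4 = 6
Determinant = 10*-4 - (-6)^2 = -76
Discriminant = (6)^2 - 4*-76 = 340.0
Eigenvalues: lambda_1 = -6.2195, lambda_2 = 12.2195
The function is not concave.

0


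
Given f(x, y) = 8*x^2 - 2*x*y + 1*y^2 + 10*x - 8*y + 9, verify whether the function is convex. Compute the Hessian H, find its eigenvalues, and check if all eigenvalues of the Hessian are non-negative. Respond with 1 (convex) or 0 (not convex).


The Hessian of f(x,y) = 8*x^2 - 2*x*y + 1*y^2 + 10*x - 8*y + 9 is:
H = [[16, -2], [-2, 2]]
Trace = 16 + 2 = 18
Determinant = 16*2 - (-2)^2 = 28
Discriminant = (18)^2 - 4*28 = 212.0
Eigenvalues: lambda_1 = 1.7199, lambda_2 = 16.2801
The function is convex.

1


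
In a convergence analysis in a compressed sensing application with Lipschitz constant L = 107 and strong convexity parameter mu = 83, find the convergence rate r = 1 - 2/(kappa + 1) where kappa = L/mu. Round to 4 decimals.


Step 1: Compute the condition number.
kappa = L/mu = 107/83 = 1.2892
Step 2: Compute the convergence rate.
r = 1 - 2/(kappa + 1) = 1 - 2*mu/(L + mu) = (L - mu)/(L + mu) = 24/190 = 0.1263


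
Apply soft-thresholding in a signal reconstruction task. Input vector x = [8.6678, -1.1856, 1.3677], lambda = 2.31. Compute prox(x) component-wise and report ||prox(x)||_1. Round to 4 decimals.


Soft-thresholding with lambda = 2.31:
prox(8.6678) = sign(8.6678)*max(|8.6678| - 2.31, 0) = 6.3578
prox(-1.1856) = sign(-1.1856)*max(|-1.1856| - 2.31, 0) = 0.0
prox(1.3677) = sign(1.3677)*max(|1.3677| - 2.31, 0) = 0.0
prox(x) = [6.3578, 0.0, 0.0]
||prox(x)||_1 = 6.3578 + 0.0 + 0.0 = 6.3578


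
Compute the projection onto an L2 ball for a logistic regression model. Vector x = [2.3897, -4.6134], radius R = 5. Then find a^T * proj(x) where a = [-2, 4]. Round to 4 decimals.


Step 1: Compute ||x|| (intermediates to 6 decimals).
||x|| = sqrt(2.3897^2 + (-4.6134)^2) = 5.195587
Step 2: Project.
Since ||x|| > R, scale = R/||x|| = 5/5.195587 = 0.962355, proj(x) = scale * x
proj(x) = [2.29974, -4.439729]
Step 3: Dot product.
a^T * proj(x) = -2*2.29974 + 4*(-4.439729) = -22.3584


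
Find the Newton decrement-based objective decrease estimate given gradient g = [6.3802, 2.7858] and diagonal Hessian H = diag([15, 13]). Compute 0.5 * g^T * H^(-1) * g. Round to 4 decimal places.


Step 1: H is diagonal, so H^(-1) * g = [0.4253, 0.2143].
Step 2: g^T H^(-1) g = sum_i g_i^2 / H_ii
  = (6.3802)^2/15 + (2.7858)^2/13
  = 2.7138 + 0.597 = 3.3108
Step 3: Objective decrease = 0.5 * g^T H^(-1) g = 1.6554


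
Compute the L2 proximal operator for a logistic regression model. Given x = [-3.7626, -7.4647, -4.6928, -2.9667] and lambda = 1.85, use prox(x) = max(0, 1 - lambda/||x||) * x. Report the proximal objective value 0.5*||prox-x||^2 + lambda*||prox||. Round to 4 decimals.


Step 1: Compute ||x||.
||x|| = 10.0351
Step 2: Compute scaling factor.
scale = max(0, 1 - 1.85/10.0351) = 0.8156
Step 3: prox(x) = [-3.069, -6.0886, -3.8277, -2.4198]
||prox(x)|| = 8.1851
Step 4: Proximal objective.
0.5*||prox-x||^2 = 1.7113
lambda*||prox|| = 15.1424
Total = 16.8536


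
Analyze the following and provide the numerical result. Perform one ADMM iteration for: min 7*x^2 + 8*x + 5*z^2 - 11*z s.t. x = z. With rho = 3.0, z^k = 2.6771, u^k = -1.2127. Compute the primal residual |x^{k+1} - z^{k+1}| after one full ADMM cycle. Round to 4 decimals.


ADMM iteration with rho = 3.0, z^k = 2.6771, u^k = -1.2127
Step 1: x-update.
Minimize 7*x^2 + 8*x + (3.0/2)*(x - 2.6771 - 1.2127)^2
FOC: (2*7 + 3.0)*x = -8 + 3.0*(2.6771 + 1.2127)
x^{k+1} = 0.2158
Step 2: z-update.
Minimize 5*z^2 - 11*z + (3.0/2)*(0.2158 - z - 1.2127)^2
FOC: (2*5 + 3.0)*z = 11 + 3.0*(0.2158 - 1.2127)
z^{k+1} = 0.6161
Step 3: u-update.
u^{k+1} = -1.2127 + 0.2158 - 0.6161 = -1.613
Step 4: Primal residual = |0.2158 - 0.6161| = 0.4003


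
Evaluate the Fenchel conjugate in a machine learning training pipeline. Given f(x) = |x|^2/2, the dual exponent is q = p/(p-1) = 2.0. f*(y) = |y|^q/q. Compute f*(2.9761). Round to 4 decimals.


The conjugate exponent q satisfies 1/p + 1/q = 1.
p = 2, so q = 2/(2 - 1) = 2.0
|y|^q = 2.9761^2.0 = 8.8572
f*(2.9761) = 8.8572 / 2.0 = 4.4286


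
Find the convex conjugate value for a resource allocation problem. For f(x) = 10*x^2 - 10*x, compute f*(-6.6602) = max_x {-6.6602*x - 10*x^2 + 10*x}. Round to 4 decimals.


f*(y) = sup_x {y*x - a*x^2 - b*x} = sup_x {(y-b)*x - a*x^2}
FOC: (y - b) - 2a*x = 0 => x* = (y - b)/(2a)
x* = (-6.6602 + 10)/(2*10) = 0.167
f*(-6.6602) = (y-b)^2/(4a) = (-6.6602 + 10)^2/(4*10)
= 11.1543/40 = 0.2789


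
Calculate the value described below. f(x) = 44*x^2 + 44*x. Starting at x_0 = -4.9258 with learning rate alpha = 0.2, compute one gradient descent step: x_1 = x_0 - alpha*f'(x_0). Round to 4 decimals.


We compute the gradient at x_0 and apply the update.
f'(x) = 88*x + 44
f'(-4.9258) = 88*-4.9258 + 44 = -389.4704
x_1 = -4.9258 - 0.2*-389.4704 = 72.9683


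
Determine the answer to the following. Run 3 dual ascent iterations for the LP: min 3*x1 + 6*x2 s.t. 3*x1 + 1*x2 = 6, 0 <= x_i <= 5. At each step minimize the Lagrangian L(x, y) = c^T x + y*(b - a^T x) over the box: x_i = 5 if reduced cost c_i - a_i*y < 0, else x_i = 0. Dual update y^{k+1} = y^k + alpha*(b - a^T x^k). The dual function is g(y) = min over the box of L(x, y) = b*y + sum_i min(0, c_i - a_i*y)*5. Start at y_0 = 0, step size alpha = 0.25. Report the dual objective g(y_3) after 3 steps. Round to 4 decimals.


Dual ascent for LP: min 3*x1 + 6*x2, 3*x1 + 1*x2 = 6, 0 <= x_i <= 5
Step 1: y^k = 0.0, reduced costs: (3.0, 6.0)
  x^k = (0.0, 0.0), subgradient = b - a^T x = 6.0
  y^{k+1} = 0.0 + 0.25*6.0 = 1.5
Step 2: y^k = 1.5, reduced costs: (-1.5, 4.5)
  x^k = (5.0, 0.0), subgradient = b - a^T x = -9.0
  y^{k+1} = 1.5 + 0.25*-9.0 = -0.75
Step 3: y^k = -0.75, reduced costs: (5.25, 6.75)
  x^k = (0.0, 0.0), subgradient = b - a^T x = 6.0
  y^{k+1} = -0.75 + 0.25*6.0 = 0.75
Dual objective at y_3 = 0.75: reduced costs (0.75, 5.25), box minimizer x = (0.0, 0.0)
g(y_3) = b*y + (c1 - a1*y)*x1 + (c2 - a2*y)*x2 = 6*0.75 + 0.75*0.0 + 5.25*0.0 = 4.5 + 0.0 + 0.0 = 4.5


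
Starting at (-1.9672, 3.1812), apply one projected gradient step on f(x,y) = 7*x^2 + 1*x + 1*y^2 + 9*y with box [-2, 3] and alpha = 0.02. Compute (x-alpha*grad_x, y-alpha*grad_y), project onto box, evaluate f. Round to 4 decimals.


Step 1: Compute gradient at (-1.9672, 3.1812).
grad_x = 2*7*-1.9672 + 1 = -26.5408
grad_y = 2*1*3.1812 + 9 = 15.3624
Step 2: Gradient step.
x_raw = -1.9672 - 0.02*-26.5408 = -1.4364
y_raw = 3.1812 - 0.02*15.3624 = 2.874
Step 3: Project onto [-2, 3].
x_proj = clip(-1.4364) = -1.4364
y_proj = clip(2.874) = 2.874
Step 4: Evaluate f.
f(-1.4364, 2.874) = 47.1312


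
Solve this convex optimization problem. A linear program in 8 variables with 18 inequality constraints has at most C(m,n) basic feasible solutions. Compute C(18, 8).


Each vertex corresponds to some choice of n active constraints out of m, so the number of vertices is at most C(m, n) = m! / (n!(m-n)!).
m = 18, n = 8
Numerator: 18 * 17 * 16 * 15 * 14 * 13 * 12 * 11
Denominator: 8! = 40320
C(18, 8) = 43758


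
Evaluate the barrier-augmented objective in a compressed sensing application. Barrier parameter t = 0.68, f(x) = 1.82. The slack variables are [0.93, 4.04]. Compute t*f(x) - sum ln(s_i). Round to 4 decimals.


Step 1: Compute log-barrier.
ln values: [-0.0726, 1.3962]
phi = -(-0.0726 + 1.3962) = -1.3237
Step 2: Compute augmented objective.
t*f(x) = 0.68*1.82 = 1.2376
Total = 1.2376 - 1.3237 = -0.0861


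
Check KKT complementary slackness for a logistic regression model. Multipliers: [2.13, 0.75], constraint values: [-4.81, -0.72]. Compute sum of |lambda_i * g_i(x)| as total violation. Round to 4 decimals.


KKT complementary slackness check:
lambda_1 * g_1 = 2.13 * -4.81 = -10.2453
lambda_2 * g_2 = 0.75 * -0.72 = -0.54
Total violation = 10.2453 + 0.54 = 10.7853


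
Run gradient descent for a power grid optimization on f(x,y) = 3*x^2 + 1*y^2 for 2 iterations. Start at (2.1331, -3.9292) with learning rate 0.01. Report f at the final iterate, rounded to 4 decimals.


Gradient descent on f(x,y) = 3*x^2 + 1*y^2.
Starting point: (2.1331, -3.9292), alpha = 0.01
Step 1: grad_x = 2*3*2.1331 = 12.7986, grad_y = 2*1*-3.9292 = -7.8584
  x_1 = 2.1331 - 0.01*12.7986 = 2.0051
  y_1 = -3.9292 - 0.01*-7.8584 = -3.8506
Step 2: grad_x = 2*3*2.0051 = 12.0307, grad_y = 2*1*-3.8506 = -7.7012
  x_2 = 2.0051 - 0.01*12.0307 = 1.8848
  y_2 = -3.8506 - 0.01*-7.7012 = -3.7736
f(1.8848, -3.7736) = 3*1.8848^2 + 1*(-3.7736)^2 = 24.8976


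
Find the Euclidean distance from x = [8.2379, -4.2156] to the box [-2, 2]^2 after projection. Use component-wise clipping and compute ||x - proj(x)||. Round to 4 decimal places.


Project each component onto [-2, 2].
clip(8.2379) = 2.0, clip(-4.2156) = -2.0
Projection = [2.0, -2.0]
Squared diffs: [38.9114, 4.9089]
Distance = sqrt(43.8203) = 6.6197


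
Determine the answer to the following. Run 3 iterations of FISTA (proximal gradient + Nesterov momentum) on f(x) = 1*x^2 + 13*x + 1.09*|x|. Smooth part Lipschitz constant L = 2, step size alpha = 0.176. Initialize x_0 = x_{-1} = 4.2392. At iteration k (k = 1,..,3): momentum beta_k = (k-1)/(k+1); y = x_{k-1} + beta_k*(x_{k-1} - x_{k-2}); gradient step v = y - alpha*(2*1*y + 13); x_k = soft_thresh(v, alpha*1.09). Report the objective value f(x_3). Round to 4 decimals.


FISTA on f(x) = 1*x^2 + 13*x + 1.09*|x|
L = 2, alpha = 0.176
Iteration 1: beta = 0.0, y = 4.2392 + 0.0*(4.2392 - 4.2392) = 4.2392
  grad(y) = 21.4784, v = y - alpha*grad = 0.459
  prox(v) = soft_thresh(0.459, 0.1918) = 0.2672
Iteration 2: beta = 0.3333, y = 0.2672 + 0.3333*(0.2672 - 4.2392) = -1.0569
  grad(y) = 10.8863, v = y - alpha*grad = -2.9728
  prox(v) = soft_thresh(-2.9728, 0.1918) = -2.781
Iteration 3: beta = 0.5, y = -2.781 + 0.5*(-2.781 - 0.2672) = -4.3051
  grad(y) = 4.3898, v = y - alpha*grad = -5.0777
  prox(v) = soft_thresh(-5.0777, 0.1918) = -4.8859
f(x_3) = 1*(-4.8859)^2 + 13*(-4.8859) + 1.09*|-4.8859| = -34.3189


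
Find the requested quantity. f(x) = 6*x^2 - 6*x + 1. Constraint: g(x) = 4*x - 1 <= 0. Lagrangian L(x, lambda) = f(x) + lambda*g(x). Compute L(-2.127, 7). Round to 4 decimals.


Step 1: Evaluate f(x).
f(-2.127) = 6*(-2.127)^2 - 6*(-2.127) + 1 = 40.9068
Step 2: Evaluate g(x).
g(-2.127) = 4*-2.127 - 1 = -9.508
Step 3: Compute Lagrangian.
L = 40.9068 + 7*-9.508 = -25.6492


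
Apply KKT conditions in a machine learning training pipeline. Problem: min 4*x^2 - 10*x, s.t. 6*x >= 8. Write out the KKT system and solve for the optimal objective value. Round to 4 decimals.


Step 1: Try lambda = 0 (constraint inactive).
x_unc = 10/(2*4) = 1.25
Check: 6*1.25 = 7.5 < 8 -- violated!
Step 2: Constraint must be active: 6*x = 8
x* = 8/6 = 4/3 = 1.3333 (rounded; the exact value 4/3 is used below)
lambda = (2*4*(4/3) - 10)/6 = 0.1111
Step 3: Compute optimal value.
f(x*) = 4*(4/3)^2 - 10*(4/3) = -6.2222


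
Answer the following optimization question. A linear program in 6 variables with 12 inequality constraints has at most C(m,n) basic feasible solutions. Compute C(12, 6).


Each vertex corresponds to some choice of n active constraints out of m, so the number of vertices is at most C(m, n) = m! / (n!(m-n)!).
m = 12, n = 6
Numerator: 12 * 11 * 10 * 9 * 8 * 7
Denominator: 6! = 720
C(12, 6) = 924


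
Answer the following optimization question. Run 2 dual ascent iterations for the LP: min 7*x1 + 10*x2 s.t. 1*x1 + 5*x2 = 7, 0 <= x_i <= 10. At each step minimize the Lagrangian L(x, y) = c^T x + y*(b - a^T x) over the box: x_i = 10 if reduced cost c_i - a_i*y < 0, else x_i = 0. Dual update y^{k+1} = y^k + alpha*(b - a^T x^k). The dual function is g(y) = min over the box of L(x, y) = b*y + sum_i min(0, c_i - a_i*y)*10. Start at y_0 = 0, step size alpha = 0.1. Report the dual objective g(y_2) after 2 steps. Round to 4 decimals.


Dual ascent for LP: min 7*x1 + 10*x2, 1*x1 + 5*x2 = 7, 0 <= x_i <= 10
Step 1: y^k = 0.0, reduced costs: (7.0, 10.0)
  x^k = (0.0, 0.0), subgradient = b - a^T x = 7.0
  y^{k+1} = 0.0 + 0.1*7.0 = 0.7
Step 2: y^k = 0.7, reduced costs: (6.3, 6.5)
  x^k = (0.0, 0.0), subgradient = b - a^T x = 7.0
  y^{k+1} = 0.7 + 0.1*7.0 = 1.4
Dual objective at y_2 = 1.4: reduced costs (5.6, 3.0), box minimizer x = (0.0, 0.0)
g(y_2) = b*y + (c1 - a1*y)*x1 + (c2 - a2*y)*x2 = 7*1.4 + 5.6*0.0 + 3.0*0.0 = 9.8 + 0.0 + 0.0 = 9.8


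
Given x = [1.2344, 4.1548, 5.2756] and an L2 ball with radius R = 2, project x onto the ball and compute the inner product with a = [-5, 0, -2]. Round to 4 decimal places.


Step 1: Compute ||x|| (intermediates to 6 decimals).
||x|| = sqrt(1.2344^2 + 4.1548^2 + 5.2756^2) = 6.827742
Step 2: Project.
Since ||x|| > R, scale = R/||x|| = 2/6.827742 = 0.292923, proj(x) = scale * x
proj(x) = [0.361584, 1.217036, 1.545345]
Step 3: Dot product.
a^T * proj(x) = -5*0.361584 + 0*1.217036 - 2*1.545345 = -4.8986


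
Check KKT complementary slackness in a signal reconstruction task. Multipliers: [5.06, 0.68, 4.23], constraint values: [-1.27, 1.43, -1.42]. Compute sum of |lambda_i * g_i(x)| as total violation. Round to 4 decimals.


KKT complementary slackness check:
lambda_1 * g_1 = 5.06 * -1.27 = -6.4262
lambda_2 * g_2 = 0.68 * 1.43 = 0.9724
lambda_3 * g_3 = 4.23 * -1.42 = -6.0066
Total violation = 6.4262 + 0.9724 + 6.0066 = 13.4052


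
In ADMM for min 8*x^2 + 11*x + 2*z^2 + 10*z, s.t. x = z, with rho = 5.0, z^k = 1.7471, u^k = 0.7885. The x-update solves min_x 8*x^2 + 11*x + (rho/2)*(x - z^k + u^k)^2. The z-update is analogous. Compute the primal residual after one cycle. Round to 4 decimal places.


ADMM iteration with rho = 5.0, z^k = 1.7471, u^k = 0.7885
Step 1: x-update.
Minimize 8*x^2 + 11*x + (5.0/2)*(x - 1.7471 + 0.7885)^2
FOC: (2*8 + 5.0)*x = -11 + 5.0*(1.7471 - 0.7885)
x^{k+1} = -0.2956
Step 2: z-update.
Minimize 2*z^2 + 10*z + (5.0/2)*(-0.2956 - z + 0.7885)^2
FOC: (2*2 + 5.0)*z = -10 + 5.0*(-0.2956 + 0.7885)
z^{k+1} = -0.8373
Step 3: u-update.
u^{k+1} = 0.7885 - 0.2956 + 0.8373 = 1.3302
Step 4: Primal residual = |-0.2956 + 0.8373| = 0.5417


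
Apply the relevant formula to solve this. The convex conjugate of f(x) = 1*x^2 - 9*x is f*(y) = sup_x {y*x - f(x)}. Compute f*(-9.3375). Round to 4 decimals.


f*(y) = sup_x {y*x - a*x^2 - b*x} = sup_x {(y-b)*x - a*x^2}
FOC: (y - b) - 2a*x = 0 => x* = (y - b)/(2a)
x* = (-9.3375 + 9)/(2*1) = -0.1688
f*(-9.3375) = (y-b)^2/(4a) = (-9.3375 + 9)^2/(4*1)
= 0.1139/4 = 0.0285


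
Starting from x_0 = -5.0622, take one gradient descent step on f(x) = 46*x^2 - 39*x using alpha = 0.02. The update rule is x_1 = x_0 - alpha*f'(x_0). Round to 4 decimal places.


We compute the gradient at x_0 and apply the update.
f'(x) = 92*x - 39
f'(-5.0622) = 92*-5.0622 - 39 = -504.7224
x_1 = -5.0622 - 0.02*-504.7224 = 5.0322


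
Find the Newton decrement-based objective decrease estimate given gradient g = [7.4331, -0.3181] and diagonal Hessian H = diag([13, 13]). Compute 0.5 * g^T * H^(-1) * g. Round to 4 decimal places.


Step 1: H is diagonal, so H^(-1) * g = [0.5718, -0.0245].
Step 2: g^T H^(-1) g = sum_i g_i^2 / H_ii
  = (7.4331)^2/13 + (-0.3181)^2/13
  = 4.2501 + 0.0078 = 4.2579
Step 3: Objective decrease = 0.5 * g^T H^(-1) g = 2.1289


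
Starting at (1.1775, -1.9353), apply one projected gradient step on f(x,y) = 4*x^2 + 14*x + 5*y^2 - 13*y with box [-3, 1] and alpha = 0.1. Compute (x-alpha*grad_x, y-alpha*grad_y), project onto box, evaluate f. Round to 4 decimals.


Step 1: Compute gradient at (1.1775, -1.9353).
grad_x = 2*4*1.1775 + 14 = 23.42
grad_y = 2*5*-1.9353 - 13 = -32.353
Step 2: Gradient step.
x_raw = 1.1775 - 0.1*23.42 = -1.1645
y_raw = -1.9353 - 0.1*-32.353 = 1.3
Step 3: Project onto [-3, 1].
x_proj = clip(-1.1645) = -1.1645
y_proj = clip(1.3) = 1.0
Step 4: Evaluate f.
f(-1.1645, 1.0) = -18.8788


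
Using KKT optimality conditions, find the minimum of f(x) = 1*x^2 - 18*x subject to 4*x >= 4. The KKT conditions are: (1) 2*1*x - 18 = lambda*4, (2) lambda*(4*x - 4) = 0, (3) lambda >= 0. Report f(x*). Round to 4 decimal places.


Step 1: Try lambda = 0 (constraint inactive).
Stationarity: 2*1*x - 18 = 0
x* = 18/(2*1) = 9.0
Check constraint: 4*9.0 = 36.0 >= 4 -- satisfied.
Step 2: Compute optimal value.
f(x*) = 1*9.0^2 - 18*9.0 = -81.0


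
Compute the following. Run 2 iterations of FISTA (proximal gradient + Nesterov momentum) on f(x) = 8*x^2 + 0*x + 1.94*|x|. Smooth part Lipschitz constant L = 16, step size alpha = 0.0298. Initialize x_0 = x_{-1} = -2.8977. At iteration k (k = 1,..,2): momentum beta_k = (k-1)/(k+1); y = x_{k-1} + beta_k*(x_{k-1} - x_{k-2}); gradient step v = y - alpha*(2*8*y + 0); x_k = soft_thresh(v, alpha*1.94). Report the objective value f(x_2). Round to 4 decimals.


FISTA on f(x) = 8*x^2 + 0*x + 1.94*|x|
L = 16, alpha = 0.0298
Iteration 1: beta = 0.0, y = -2.8977 + 0.0*(-2.8977 + 2.8977) = -2.8977
  grad(y) = -46.3632, v = y - alpha*grad = -1.5161
  prox(v) = soft_thresh(-1.5161, 0.0578) = -1.4583
Iteration 2: beta = 0.3333, y = -1.4583 + 0.3333*(-1.4583 + 2.8977) = -0.9785
  grad(y) = -15.6552, v = y - alpha*grad = -0.5119
  prox(v) = soft_thresh(-0.5119, 0.0578) = -0.4541
f(x_2) = 8*(-0.4541)^2 + 0*(-0.4541) + 1.94*|-0.4541| = 2.5307


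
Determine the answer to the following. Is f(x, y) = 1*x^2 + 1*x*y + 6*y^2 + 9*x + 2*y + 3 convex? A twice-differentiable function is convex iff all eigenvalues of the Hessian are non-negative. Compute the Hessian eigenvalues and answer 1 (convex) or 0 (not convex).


The Hessian of f(x,y) = 1*x^2 + 1*x*y + 6*y^2 + 9*x + 2*y + 3 is:
H = [[2, 1], [1, 12]]
Trace = 2 + 12 = 14
Determinant = 2*12 - (1)^2 = 23
Discriminant = (14)^2 - 4*23 = 104.0
Eigenvalues: lambda_1 = 1.901, lambda_2 = 12.099
The function is convex.

1


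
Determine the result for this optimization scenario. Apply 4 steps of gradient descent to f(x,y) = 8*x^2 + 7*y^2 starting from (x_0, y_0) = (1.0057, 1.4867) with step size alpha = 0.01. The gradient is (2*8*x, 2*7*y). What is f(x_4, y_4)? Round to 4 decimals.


Gradient descent on f(x,y) = 8*x^2 + 7*y^2.
Starting point: (1.0057, 1.4867), alpha = 0.01
Step 1: grad_x = 2*8*1.0057 = 16.0912, grad_y = 2*7*1.4867 = 20.8138
  x_1 = 1.0057 - 0.01*16.0912 = 0.8448
  y_1 = 1.4867 - 0.01*20.8138 = 1.2786
Step 2: grad_x = 2*8*0.8448 = 13.5166, grad_y = 2*7*1.2786 = 17.8999
  x_2 = 0.8448 - 0.01*13.5166 = 0.7096
  y_2 = 1.2786 - 0.01*17.8999 = 1.0996
Step 3: grad_x = 2*8*0.7096 = 11.354, grad_y = 2*7*1.0996 = 15.3939
  x_3 = 0.7096 - 0.01*11.354 = 0.5961
  y_3 = 1.0996 - 0.01*15.3939 = 0.9456
Step 4: grad_x = 2*8*0.5961 = 9.5373, grad_y = 2*7*0.9456 = 13.2387
  x_4 = 0.5961 - 0.01*9.5373 = 0.5007
  y_4 = 0.9456 - 0.01*13.2387 = 0.8132
f(0.5007, 0.8132) = 8*0.5007^2 + 7*0.8132^2 = 6.6352


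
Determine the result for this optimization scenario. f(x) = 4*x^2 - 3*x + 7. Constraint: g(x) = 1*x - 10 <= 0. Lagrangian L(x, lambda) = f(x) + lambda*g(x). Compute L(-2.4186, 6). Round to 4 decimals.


Step 1: Evaluate f(x).
f(-2.4186) = 4*(-2.4186)^2 - 3*(-2.4186) + 7 = 37.6543
Step 2: Evaluate g(x).
g(-2.4186) = 1*-2.4186 - 10 = -12.4186
Step 3: Compute Lagrangian.
L = 37.6543 + 6*-12.4186 = -36.8573


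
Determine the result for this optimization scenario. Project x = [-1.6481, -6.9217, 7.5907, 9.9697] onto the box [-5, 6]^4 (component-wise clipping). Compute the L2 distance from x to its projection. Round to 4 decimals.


Project each component onto [-5, 6].
clip(-1.6481) = -1.6481, clip(-6.9217) = -5.0, clip(7.5907) = 6.0, clip(9.9697) = 6.0
Projection = [-1.6481, -5.0, 6.0, 6.0]
Squared diffs: [0.0, 3.6929, 2.5303, 15.7585]
Distance = sqrt(21.9817) = 4.6885


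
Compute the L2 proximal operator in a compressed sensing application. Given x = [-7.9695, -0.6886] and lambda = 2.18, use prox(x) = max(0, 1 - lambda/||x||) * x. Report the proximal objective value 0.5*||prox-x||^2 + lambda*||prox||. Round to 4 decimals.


Step 1: Compute ||x||.
||x|| = 7.9992
Step 2: Compute scaling factor.
scale = max(0, 1 - 2.18/7.9992) = 0.7275
Step 3: prox(x) = [-5.7976, -0.5009]
||prox(x)|| = 5.8192
Step 4: Proximal objective.
0.5*||prox-x||^2 = 2.3762
lambda*||prox|| = 12.6859
Total = 15.062


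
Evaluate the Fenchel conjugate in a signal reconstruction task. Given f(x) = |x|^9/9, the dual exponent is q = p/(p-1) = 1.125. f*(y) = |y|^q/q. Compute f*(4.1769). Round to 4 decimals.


The conjugate exponent q satisfies 1/p + 1/q = 1.
p = 9, so q = 9/(9 - 1) = 1.125
|y|^q = 4.1769^1.125 = 4.9941
f*(4.1769) = 4.9941 / 1.125 = 4.4392


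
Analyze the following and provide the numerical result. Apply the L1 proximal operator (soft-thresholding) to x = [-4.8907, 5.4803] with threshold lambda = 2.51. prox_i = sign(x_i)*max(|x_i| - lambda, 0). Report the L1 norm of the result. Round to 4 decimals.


Soft-thresholding with lambda = 2.51:
prox(-4.8907) = sign(-4.8907)*max(|-4.8907| - 2.51, 0) = -2.3807
prox(5.4803) = sign(5.4803)*max(|5.4803| - 2.51, 0) = 2.9703
prox(x) = [-2.3807, 2.9703]
||prox(x)||_1 = 2.3807 + 2.9703 = 5.351


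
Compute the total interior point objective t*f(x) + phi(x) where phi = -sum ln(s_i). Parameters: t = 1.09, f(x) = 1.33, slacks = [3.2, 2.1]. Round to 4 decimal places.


Step 1: Compute log-barrier.
ln values: [1.1632, 0.7419]
phi = -(1.1632 + 0.7419) = -1.9051
Step 2: Compute augmented objective.
t*f(x) = 1.09*1.33 = 1.4497
Total = 1.4497 - 1.9051 = -0.4554


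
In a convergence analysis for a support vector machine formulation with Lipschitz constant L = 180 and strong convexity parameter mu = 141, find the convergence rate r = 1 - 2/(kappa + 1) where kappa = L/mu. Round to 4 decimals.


Step 1: Compute the condition number.
kappa = L/mu = 180/141 = 1.2766
Step 2: Compute the convergence rate.
r = 1 - 2/(kappa + 1) = 1 - 2*mu/(L + mu) = (L - mu)/(L + mu) = 39/321 = 0.1215


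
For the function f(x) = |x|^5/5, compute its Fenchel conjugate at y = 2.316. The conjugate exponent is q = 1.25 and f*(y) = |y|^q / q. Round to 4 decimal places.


The conjugate exponent q satisfies 1/p + 1/q = 1.
p = 5, so q = 5/(5 - 1) = 1.25
|y|^q = 2.316^1.25 = 2.8571
f*(2.316) = 2.8571 / 1.25 = 2.2857


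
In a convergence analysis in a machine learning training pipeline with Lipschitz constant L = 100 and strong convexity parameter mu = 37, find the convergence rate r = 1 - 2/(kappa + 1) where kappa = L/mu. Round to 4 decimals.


Step 1: Compute the condition number.
kappa = L/mu = 100/37 = 2.7027
Step 2: Compute the convergence rate.
r = 1 - 2/(kappa + 1) = 1 - 2*mu/(L + mu) = (L - mu)/(L + mu) = 63/137 = 0.4599


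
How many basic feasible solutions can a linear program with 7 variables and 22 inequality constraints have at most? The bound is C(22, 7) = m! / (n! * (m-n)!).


Each vertex corresponds to some choice of n active constraints out of m, so the number of vertices is at most C(m, n) = m! / (n!(m-n)!).
m = 22, n = 7
Numerator: 22 * 21 * 20 * 19 * 18 * 17 * 16
Denominator: 7! = 5040
C(22, 7) = 170544


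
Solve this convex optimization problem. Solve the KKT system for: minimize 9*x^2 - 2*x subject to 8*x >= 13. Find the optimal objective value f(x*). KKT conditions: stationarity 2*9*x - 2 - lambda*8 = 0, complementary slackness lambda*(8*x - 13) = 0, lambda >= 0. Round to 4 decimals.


Step 1: Try lambda = 0 (constraint inactive).
x_unc = 2/(2*9) = 0.1111
Check: 8*0.1111 = 0.8888 < 13 -- violated!
Step 2: Constraint must be active: 8*x = 13
x* = 13/8 = 1.625
lambda = (2*9*1.625 - 2)/8 = 3.4063
Step 3: Compute optimal value.
f(x*) = 9*1.625^2 - 2*1.625 = 20.5156


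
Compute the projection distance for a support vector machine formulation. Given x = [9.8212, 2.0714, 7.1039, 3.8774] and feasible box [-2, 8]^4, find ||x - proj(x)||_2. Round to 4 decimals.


Project each component onto [-2, 8].
clip(9.8212) = 8.0, clip(2.0714) = 2.0714, clip(7.1039) = 7.1039, clip(3.8774) = 3.8774
Projection = [8.0, 2.0714, 7.1039, 3.8774]
Squared diffs: [3.3168, 0.0, 0.0, 0.0]
Distance = sqrt(3.3168) = 1.8212


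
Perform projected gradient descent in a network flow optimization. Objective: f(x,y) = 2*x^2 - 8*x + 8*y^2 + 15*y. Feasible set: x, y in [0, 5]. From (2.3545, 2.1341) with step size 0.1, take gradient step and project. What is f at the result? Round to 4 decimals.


Step 1: Compute gradient at (2.3545, 2.1341).
grad_x = 2*2*2.3545 - 8 = 1.418
grad_y = 2*8*2.1341 + 15 = 49.1456
Step 2: Gradient step.
x_raw = 2.3545 - 0.1*1.418 = 2.2127
y_raw = 2.1341 - 0.1*49.1456 = -2.7805
Step 3: Project onto [0, 5].
x_proj = clip(2.2127) = 2.2127
y_proj = clip(-2.7805) = 0.0
Step 4: Evaluate f.
f(2.2127, 0.0) = -7.9095


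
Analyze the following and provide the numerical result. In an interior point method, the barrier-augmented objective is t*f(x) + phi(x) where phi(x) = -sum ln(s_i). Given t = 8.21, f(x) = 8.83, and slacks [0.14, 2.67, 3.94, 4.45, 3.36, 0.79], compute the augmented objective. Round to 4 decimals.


Step 1: Compute log-barrier.
ln values: [-1.9661, 0.9821, 1.3712, 1.4929, 1.2119, -0.2357]
phi = -(-1.9661 + 0.9821 + 1.3712 + 1.4929 + 1.2119 - 0.2357) = -2.8563
Step 2: Compute augmented objective.
t*f(x) = 8.21*8.83 = 72.4943
Total = 72.4943 - 2.8563 = 69.638


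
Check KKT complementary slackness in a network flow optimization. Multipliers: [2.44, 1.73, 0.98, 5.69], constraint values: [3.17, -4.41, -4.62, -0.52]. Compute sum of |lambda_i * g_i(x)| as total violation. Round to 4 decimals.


KKT complementary slackness check:
lambda_1 * g_1 = 2.44 * 3.17 = 7.7348
lambda_2 * g_2 = 1.73 * -4.41 = -7.6293
lambda_3 * g_3 = 0.98 * -4.62 = -4.5276
lambda_4 * g_4 = 5.69 * -0.52 = -2.9588
Total violation = 7.7348 + 7.6293 + 4.5276 + 2.9588 = 22.8505


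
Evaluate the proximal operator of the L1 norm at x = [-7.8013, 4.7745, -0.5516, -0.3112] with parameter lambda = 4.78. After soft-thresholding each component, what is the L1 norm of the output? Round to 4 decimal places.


Soft-thresholding with lambda = 4.78:
prox(-7.8013) = sign(-7.8013)*max(|-7.8013| - 4.78, 0) = -3.0213
prox(4.7745) = sign(4.7745)*max(|4.7745| - 4.78, 0) = 0.0
prox(-0.5516) = sign(-0.5516)*max(|-0.5516| - 4.78, 0) = 0.0
prox(-0.3112) = sign(-0.3112)*max(|-0.3112| - 4.78, 0) = 0.0
prox(x) = [-3.0213, 0.0, 0.0, 0.0]
||prox(x)||_1 = 3.0213 + 0.0 + 0.0 + 0.0 = 3.0213


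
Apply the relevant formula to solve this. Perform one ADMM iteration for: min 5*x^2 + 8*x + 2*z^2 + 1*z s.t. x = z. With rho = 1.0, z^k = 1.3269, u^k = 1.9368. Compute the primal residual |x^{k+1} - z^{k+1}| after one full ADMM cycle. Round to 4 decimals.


ADMM iteration with rho = 1.0, z^k = 1.3269, u^k = 1.9368
Step 1: x-update.
Minimize 5*x^2 + 8*x + (1.0/2)*(x - 1.3269 + 1.9368)^2
FOC: (2*5 + 1.0)*x = -8 + 1.0*(1.3269 - 1.9368)
x^{k+1} = -0.7827
Step 2: z-update.
Minimize 2*z^2 + 1*z + (1.0/2)*(-0.7827 - z + 1.9368)^2
FOC: (2*2 + 1.0)*z = -1 + 1.0*(-0.7827 + 1.9368)
z^{k+1} = 0.0308
Step 3: u-update.
u^{k+1} = 1.9368 - 0.7827 - 0.0308 = 1.1233
Step 4: Primal residual = |-0.7827 - 0.0308| = 0.8135


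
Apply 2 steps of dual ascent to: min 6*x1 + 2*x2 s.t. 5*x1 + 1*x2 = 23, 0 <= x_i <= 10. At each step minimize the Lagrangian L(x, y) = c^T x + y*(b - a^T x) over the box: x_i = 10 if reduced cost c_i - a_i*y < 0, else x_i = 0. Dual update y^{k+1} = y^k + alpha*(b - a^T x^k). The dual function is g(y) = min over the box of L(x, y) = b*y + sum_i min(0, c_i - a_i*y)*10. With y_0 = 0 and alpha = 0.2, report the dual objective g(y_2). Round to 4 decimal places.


Dual ascent for LP: min 6*x1 + 2*x2, 5*x1 + 1*x2 = 23, 0 <= x_i <= 10
Step 1: y^k = 0.0, reduced costs: (6.0, 2.0)
  x^k = (0.0, 0.0), subgradient = b - a^T x = 23.0
  y^{k+1} = 0.0 + 0.2*23.0 = 4.6
Step 2: y^k = 4.6, reduced costs: (-17.0, -2.6)
  x^k = (10.0, 10.0), subgradient = b - a^T x = -37.0
  y^{k+1} = 4.6 + 0.2*-37.0 = -2.8
Dual objective at y_2 = -2.8: reduced costs (20.0, 4.8), box minimizer x = (0.0, 0.0)
g(y_2) = b*y + (c1 - a1*y)*x1 + (c2 - a2*y)*x2 = 23*(-2.8) + 20.0*0.0 + 4.8*0.0 = -64.4 + 0.0 + 0.0 = -64.4


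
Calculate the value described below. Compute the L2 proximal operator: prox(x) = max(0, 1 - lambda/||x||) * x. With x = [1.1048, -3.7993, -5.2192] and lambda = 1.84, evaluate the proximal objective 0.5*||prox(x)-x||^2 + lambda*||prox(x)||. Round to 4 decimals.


Step 1: Compute ||x||.
||x|| = 6.5495
Step 2: Compute scaling factor.
scale = max(0, 1 - 1.84/6.5495) = 0.7191
Step 3: prox(x) = [0.7944, -2.7319, -3.7529]
||prox(x)|| = 4.7095
Step 4: Proximal objective.
0.5*||prox-x||^2 = 1.6928
lambda*||prox|| = 8.6655
Total = 10.3582


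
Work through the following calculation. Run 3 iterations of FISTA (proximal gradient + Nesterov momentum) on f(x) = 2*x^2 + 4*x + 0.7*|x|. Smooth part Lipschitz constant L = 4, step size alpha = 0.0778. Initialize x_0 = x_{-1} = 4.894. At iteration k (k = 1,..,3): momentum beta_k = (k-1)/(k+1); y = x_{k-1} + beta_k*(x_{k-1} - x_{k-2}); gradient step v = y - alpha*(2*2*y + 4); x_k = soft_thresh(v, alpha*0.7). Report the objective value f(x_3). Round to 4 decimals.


FISTA on f(x) = 2*x^2 + 4*x + 0.7*|x|
L = 4, alpha = 0.0778
Iteration 1: beta = 0.0, y = 4.894 + 0.0*(4.894 - 4.894) = 4.894
  grad(y) = 23.576, v = y - alpha*grad = 3.0598
  prox(v) = soft_thresh(3.0598, 0.0545) = 3.0053
Iteration 2: beta = 0.3333, y = 3.0053 + 0.3333*(3.0053 - 4.894) = 2.3758
  grad(y) = 13.5031, v = y - alpha*grad = 1.3252
  prox(v) = soft_thresh(1.3252, 0.0545) = 1.2708
Iteration 3: beta = 0.5, y = 1.2708 + 0.5*(1.2708 - 3.0053) = 0.4035
  grad(y) = 5.614, v = y - alpha*grad = -0.0333
  prox(v) = soft_thresh(-0.0333, 0.0545) = 0.0
f(x_3) = 2*0.0^2 + 4*0.0 + 0.7*|0.0| = 0.0


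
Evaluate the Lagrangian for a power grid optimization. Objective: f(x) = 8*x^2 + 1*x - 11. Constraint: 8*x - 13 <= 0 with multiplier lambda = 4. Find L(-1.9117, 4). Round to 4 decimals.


Step 1: Evaluate f(x).
f(-1.9117) = 8*(-1.9117)^2 + 1*(-1.9117) - 11 = 16.3251
Step 2: Evaluate g(x).
g(-1.9117) = 8*-1.9117 - 13 = -28.2936
Step 3: Compute Lagrangian.
L = 16.3251 + 4*-28.2936 = -96.8493


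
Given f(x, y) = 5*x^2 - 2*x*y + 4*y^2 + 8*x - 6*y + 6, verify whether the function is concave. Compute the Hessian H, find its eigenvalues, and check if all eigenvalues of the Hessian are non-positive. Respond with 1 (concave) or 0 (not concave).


The Hessian of f(x,y) = 5*x^2 - 2*x*y + 4*y^2 + 8*x - 6*y + 6 is:
H = [[10, -2], [-2, 8]]
Trace = 10 + 8 = 18
Determinant = 10*8 - (-2)^2 = 76
Discriminant = (18)^2 - 4*76 = 20.0
Eigenvalues: lambda_1 = 6.7639, lambda_2 = 11.2361
The function is not concave.

0


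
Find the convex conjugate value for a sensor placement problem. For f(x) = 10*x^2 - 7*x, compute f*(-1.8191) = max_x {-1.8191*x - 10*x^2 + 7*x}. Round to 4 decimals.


f*(y) = sup_x {y*x - a*x^2 - b*x} = sup_x {(y-b)*x - a*x^2}
FOC: (y - b) - 2a*x = 0 => x* = (y - b)/(2a)
x* = (-1.8191 + 7)/(2*10) = 0.259
f*(-1.8191) = (y-b)^2/(4a) = (-1.8191 + 7)^2/(4*10)
= 26.8417/40 = 0.671


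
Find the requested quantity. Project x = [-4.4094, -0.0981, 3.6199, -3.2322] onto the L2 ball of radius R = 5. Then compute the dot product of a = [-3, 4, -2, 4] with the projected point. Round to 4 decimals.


Step 1: Compute ||x|| (intermediates to 6 decimals).
||x|| = sqrt((-4.4094)^2 + (-0.0981)^2 + 3.6199^2 + (-3.2322)^2) = 6.557684
Step 2: Project.
Since ||x|| > R, scale = R/||x|| = 5/6.557684 = 0.762464, proj(x) = scale * x
proj(x) = [-3.362009, -0.074798, 2.760043, -2.464436]
Step 3: Dot product.
a^T * proj(x) = -3*(-3.362009) + 4*(-0.074798) - 2*2.760043 + 4*(-2.464436) = -5.591


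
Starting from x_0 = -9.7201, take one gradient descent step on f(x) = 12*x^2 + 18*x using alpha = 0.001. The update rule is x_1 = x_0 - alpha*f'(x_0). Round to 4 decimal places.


We compute the gradient at x_0 and apply the update.
f'(x) = 24*x + 18
f'(-9.7201) = 24*-9.7201 + 18 = -215.2824
x_1 = -9.7201 - 0.001*-215.2824 = -9.5048


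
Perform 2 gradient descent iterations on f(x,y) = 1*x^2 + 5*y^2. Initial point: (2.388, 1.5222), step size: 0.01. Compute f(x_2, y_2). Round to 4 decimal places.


Gradient descent on f(x,y) = 1*x^2 + 5*y^2.
Starting point: (2.388, 1.5222), alpha = 0.01
Step 1: grad_x = 2*1*2.388 = 4.776, grad_y = 2*5*1.5222 = 15.222
  x_1 = 2.388 - 0.01*4.776 = 2.3402
  y_1 = 1.5222 - 0.01*15.222 = 1.37
Step 2: grad_x = 2*1*2.3402 = 4.6805, grad_y = 2*5*1.37 = 13.6998
  x_2 = 2.3402 - 0.01*4.6805 = 2.2934
  y_2 = 1.37 - 0.01*13.6998 = 1.233
f(2.2934, 1.233) = 1*2.2934^2 + 5*1.233^2 = 12.8611


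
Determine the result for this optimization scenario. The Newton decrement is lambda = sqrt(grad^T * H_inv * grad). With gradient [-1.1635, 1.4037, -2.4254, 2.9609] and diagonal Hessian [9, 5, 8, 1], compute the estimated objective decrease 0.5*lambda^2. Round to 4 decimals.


Step 1: H is diagonal, so H^(-1) * g = [-0.1293, 0.2807, -0.3032, 2.9609].
Step 2: g^T H^(-1) g = sum_i g_i^2 / H_ii
  = (-1.1635)^2/9 + (1.4037)^2/5 + (-2.4254)^2/8 + (2.9609)^2/1
  = 0.1504 + 0.3941 + 0.7353 + 8.7669 = 10.0467
Step 3: Objective decrease = 0.5 * g^T H^(-1) g = 5.0234
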